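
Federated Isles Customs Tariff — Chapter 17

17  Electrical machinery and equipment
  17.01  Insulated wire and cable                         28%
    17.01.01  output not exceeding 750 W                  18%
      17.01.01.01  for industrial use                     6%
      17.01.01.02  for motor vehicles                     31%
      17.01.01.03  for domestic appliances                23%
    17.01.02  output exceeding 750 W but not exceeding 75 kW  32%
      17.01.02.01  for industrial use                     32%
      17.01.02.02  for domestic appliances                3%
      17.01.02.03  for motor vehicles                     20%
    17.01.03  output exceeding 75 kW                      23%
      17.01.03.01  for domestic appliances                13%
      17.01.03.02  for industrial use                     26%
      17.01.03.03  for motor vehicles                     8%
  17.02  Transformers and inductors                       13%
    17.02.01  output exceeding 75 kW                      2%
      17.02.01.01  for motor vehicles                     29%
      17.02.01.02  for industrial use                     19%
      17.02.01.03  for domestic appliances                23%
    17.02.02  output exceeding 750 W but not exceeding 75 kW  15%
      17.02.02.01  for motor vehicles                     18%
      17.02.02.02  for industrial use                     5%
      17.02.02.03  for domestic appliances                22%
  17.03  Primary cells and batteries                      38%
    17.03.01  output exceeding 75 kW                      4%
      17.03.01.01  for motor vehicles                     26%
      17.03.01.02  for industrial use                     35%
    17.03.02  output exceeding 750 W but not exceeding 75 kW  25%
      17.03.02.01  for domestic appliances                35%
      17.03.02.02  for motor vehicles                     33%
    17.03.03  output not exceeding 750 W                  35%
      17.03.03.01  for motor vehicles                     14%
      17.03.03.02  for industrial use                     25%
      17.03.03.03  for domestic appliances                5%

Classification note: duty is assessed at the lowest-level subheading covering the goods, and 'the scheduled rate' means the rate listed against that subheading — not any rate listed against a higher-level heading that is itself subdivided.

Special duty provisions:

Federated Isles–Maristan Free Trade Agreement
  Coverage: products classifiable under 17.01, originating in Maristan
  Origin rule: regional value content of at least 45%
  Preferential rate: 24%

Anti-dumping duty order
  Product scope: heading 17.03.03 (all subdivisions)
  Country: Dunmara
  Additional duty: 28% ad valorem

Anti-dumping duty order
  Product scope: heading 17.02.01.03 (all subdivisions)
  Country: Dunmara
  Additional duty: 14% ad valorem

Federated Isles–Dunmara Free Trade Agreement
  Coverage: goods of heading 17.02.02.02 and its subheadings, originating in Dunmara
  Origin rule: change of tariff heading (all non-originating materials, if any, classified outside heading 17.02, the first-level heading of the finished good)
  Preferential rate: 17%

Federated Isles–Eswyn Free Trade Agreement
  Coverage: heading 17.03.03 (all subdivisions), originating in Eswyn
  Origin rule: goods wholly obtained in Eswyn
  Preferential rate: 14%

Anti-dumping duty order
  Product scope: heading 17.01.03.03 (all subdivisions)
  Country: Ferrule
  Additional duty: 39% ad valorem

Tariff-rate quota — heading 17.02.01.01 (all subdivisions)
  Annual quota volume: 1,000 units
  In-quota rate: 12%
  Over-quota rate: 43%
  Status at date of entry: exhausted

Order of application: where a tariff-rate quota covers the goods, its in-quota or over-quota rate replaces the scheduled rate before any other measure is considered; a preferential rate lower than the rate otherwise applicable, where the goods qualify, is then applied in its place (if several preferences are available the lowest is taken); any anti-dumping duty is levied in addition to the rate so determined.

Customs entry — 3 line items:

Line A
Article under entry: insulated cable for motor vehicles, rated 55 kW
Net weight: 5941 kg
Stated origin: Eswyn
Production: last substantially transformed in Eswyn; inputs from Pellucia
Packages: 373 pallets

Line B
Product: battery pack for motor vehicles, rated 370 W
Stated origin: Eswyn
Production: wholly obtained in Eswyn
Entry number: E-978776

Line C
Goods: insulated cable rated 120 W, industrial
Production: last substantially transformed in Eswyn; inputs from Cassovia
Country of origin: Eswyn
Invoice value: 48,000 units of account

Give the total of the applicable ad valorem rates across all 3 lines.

40%

Line A: insulated cable → 17.01; rated 55 kW → 17.01.02; for motor vehicles → 17.01.02.03. Scheduled 20%. Eswyn agreement on 17.03.03: 17.01.02.03 not covered. → 20%.
Line B: battery pack → 17.03; rated 370 W → 17.03.03; for motor vehicles → 17.03.03.01. Scheduled 14%. Eswyn agreement on 17.03.03: wholly obtained → 14% available; preference 14% not lower than 14% → no reduction. → 14%.
Line C: insulated cable → 17.01; rated 120 W → 17.01.01; industrial → 17.01.01.01. Scheduled 6%. Eswyn agreement on 17.03.03: 17.01.01.01 not covered. → 6%.
Sum: 20% + 14% + 6% = 40%.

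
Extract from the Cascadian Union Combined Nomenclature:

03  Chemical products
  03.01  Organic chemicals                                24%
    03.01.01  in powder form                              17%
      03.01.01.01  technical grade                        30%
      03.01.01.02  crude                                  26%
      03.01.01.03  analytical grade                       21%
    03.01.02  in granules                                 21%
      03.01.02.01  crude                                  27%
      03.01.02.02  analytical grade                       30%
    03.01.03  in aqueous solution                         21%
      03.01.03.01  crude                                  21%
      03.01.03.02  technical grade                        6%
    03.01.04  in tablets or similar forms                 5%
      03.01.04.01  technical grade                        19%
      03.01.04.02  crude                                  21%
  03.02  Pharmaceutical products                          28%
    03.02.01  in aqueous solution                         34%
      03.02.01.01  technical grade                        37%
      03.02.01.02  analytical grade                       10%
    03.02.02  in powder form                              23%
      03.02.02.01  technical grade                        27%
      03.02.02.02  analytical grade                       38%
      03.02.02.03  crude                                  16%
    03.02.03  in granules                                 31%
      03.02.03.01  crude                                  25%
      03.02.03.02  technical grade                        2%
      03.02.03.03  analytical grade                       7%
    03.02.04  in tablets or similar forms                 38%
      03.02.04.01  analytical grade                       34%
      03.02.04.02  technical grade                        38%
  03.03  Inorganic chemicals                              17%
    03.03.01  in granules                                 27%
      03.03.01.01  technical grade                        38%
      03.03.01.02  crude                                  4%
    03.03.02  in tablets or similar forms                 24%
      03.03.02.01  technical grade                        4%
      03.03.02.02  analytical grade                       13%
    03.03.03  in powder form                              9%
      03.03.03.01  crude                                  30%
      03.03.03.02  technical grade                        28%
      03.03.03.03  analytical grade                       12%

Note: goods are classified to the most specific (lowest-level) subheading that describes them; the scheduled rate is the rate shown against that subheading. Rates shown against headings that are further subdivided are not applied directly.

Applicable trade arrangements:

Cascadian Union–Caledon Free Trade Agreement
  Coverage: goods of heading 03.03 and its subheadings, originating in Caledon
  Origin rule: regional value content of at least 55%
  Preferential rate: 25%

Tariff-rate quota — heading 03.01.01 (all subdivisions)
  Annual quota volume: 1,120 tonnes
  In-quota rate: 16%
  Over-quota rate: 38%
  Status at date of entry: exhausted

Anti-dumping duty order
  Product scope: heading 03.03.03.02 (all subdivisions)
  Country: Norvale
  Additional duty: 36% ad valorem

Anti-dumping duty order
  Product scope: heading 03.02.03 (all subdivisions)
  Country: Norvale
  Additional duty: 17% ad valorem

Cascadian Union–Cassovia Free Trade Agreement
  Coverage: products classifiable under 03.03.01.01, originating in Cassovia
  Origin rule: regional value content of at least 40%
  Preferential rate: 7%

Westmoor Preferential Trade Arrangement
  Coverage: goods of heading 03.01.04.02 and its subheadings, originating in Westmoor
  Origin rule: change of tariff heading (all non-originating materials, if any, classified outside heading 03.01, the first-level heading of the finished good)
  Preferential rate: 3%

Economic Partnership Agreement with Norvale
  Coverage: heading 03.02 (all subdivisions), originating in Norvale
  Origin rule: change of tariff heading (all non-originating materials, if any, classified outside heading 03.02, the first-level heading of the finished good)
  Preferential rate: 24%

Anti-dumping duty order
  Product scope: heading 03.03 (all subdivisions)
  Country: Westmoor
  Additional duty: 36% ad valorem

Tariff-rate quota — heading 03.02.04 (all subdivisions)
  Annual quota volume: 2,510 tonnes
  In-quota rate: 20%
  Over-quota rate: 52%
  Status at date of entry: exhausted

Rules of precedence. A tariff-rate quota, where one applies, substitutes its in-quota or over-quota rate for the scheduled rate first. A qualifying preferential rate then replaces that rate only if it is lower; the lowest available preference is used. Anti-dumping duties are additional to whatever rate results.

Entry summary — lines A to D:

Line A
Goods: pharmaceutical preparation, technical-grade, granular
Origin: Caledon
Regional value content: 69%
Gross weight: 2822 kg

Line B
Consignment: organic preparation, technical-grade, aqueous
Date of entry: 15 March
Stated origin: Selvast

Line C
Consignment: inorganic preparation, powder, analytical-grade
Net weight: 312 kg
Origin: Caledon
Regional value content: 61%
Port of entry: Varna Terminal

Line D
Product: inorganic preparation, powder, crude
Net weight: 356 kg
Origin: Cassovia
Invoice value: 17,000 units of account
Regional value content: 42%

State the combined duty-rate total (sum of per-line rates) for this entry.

Line A: pharmaceutical → 03.02; granular → 03.02.03; technical-grade → 03.02.03.02. Scheduled 2%. Caledon agreement on 03.03: 03.02.03.02 not covered. → 2%.
Line B: organic → 03.01; aqueous → 03.01.03; technical-grade → 03.01.03.02. Scheduled 6%. No special measure applies. → 6%.
Line C: inorganic → 03.03; powder → 03.03.03; analytical-grade → 03.03.03.03. Scheduled 12%. Caledon agreement on 03.03: RVC ≥ 55% → 25% available; preference 25% not lower than 12% → no reduction. → 12%.
Line D: inorganic → 03.03; powder → 03.03.03; crude → 03.03.03.01. Scheduled 30%. Cassovia agreement on 03.03.01.01: 03.03.03.01 not covered. → 30%.
Sum: 2% + 6% + 12% + 30% = 50%.

50%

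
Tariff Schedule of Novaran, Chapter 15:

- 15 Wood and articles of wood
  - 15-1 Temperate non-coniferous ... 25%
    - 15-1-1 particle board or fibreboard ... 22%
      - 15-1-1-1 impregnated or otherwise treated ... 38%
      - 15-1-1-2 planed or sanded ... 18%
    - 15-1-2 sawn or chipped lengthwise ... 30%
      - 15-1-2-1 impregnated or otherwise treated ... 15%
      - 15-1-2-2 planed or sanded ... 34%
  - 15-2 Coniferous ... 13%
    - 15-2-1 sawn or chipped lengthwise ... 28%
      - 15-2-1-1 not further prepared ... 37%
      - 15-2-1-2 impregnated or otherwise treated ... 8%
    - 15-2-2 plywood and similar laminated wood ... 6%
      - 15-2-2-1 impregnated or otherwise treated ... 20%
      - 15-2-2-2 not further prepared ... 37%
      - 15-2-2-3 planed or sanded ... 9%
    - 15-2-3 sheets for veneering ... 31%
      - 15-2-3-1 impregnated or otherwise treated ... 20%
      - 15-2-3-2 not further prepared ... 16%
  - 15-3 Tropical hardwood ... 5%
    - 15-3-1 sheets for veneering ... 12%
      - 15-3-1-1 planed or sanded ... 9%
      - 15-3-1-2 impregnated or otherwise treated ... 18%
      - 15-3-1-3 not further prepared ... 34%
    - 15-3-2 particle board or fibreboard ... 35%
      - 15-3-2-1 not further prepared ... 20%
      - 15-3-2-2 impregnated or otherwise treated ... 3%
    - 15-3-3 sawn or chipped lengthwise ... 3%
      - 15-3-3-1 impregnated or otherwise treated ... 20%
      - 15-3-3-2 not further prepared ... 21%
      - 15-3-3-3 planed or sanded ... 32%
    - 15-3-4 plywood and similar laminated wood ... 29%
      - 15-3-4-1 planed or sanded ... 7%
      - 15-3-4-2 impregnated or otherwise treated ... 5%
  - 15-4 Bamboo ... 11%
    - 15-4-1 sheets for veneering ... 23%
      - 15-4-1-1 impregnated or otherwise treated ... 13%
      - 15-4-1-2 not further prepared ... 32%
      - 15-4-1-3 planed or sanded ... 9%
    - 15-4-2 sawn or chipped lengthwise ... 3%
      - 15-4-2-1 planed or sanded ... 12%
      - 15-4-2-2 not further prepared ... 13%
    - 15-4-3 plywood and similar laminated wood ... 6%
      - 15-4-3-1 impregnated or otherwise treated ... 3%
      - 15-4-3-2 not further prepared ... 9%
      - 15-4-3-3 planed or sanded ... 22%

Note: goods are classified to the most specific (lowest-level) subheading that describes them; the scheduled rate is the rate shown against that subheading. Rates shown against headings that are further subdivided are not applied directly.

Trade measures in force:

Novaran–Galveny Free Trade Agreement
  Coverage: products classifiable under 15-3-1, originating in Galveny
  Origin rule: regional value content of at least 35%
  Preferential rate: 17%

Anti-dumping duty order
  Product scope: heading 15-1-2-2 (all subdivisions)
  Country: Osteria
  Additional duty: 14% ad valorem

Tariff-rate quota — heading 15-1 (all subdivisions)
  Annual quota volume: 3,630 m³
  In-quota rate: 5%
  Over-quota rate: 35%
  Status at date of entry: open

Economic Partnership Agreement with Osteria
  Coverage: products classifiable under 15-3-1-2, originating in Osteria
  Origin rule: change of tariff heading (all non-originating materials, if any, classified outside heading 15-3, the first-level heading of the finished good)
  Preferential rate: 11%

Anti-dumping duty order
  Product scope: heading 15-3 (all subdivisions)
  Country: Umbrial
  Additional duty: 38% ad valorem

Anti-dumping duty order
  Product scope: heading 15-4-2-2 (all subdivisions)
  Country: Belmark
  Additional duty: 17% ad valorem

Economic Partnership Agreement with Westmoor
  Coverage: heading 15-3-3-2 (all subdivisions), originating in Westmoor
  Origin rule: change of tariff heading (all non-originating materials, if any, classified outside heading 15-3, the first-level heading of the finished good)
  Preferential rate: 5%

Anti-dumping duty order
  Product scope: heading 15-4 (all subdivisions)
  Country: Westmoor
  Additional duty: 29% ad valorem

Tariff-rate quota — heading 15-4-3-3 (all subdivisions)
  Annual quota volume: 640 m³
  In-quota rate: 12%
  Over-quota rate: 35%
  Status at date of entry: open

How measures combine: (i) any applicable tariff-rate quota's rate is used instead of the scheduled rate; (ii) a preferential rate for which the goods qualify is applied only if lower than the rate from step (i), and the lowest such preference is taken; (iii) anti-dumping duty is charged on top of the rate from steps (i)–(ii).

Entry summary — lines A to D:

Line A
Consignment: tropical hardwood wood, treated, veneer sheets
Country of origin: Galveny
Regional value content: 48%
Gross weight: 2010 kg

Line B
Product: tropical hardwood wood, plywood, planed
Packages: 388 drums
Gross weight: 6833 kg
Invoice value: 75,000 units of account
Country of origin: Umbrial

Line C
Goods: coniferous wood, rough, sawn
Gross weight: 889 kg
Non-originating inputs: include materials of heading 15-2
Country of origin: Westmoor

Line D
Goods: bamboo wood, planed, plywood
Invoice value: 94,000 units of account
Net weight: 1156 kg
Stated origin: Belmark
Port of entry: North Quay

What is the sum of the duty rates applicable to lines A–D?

111%

Line A: tropical hardwood → 15-3; veneer sheets → 15-3-1; treated → 15-3-1-2. Scheduled 18%. Galveny agreement on 15-3-1: RVC ≥ 35% → 17% available; preferential 17%. → 17%.
Line B: tropical hardwood → 15-3; plywood → 15-3-4; planed → 15-3-4-1. Scheduled 7%. anti-dumping (Umbrial, 15-3): +38%; total 7% + 38% = 45%. → 45%.
Line C: coniferous → 15-2; sawn → 15-2-1; rough → 15-2-1-1. Scheduled 37%. Westmoor agreement on 15-3-3-2: 15-2-1-1 not covered. → 37%.
Line D: bamboo → 15-4; plywood → 15-4-3; planed → 15-4-3-3. Scheduled 22%. quota on 15-4-3-3 open → in-quota 12%. → 12%.
Sum: 17% + 45% + 37% + 12% = 111%.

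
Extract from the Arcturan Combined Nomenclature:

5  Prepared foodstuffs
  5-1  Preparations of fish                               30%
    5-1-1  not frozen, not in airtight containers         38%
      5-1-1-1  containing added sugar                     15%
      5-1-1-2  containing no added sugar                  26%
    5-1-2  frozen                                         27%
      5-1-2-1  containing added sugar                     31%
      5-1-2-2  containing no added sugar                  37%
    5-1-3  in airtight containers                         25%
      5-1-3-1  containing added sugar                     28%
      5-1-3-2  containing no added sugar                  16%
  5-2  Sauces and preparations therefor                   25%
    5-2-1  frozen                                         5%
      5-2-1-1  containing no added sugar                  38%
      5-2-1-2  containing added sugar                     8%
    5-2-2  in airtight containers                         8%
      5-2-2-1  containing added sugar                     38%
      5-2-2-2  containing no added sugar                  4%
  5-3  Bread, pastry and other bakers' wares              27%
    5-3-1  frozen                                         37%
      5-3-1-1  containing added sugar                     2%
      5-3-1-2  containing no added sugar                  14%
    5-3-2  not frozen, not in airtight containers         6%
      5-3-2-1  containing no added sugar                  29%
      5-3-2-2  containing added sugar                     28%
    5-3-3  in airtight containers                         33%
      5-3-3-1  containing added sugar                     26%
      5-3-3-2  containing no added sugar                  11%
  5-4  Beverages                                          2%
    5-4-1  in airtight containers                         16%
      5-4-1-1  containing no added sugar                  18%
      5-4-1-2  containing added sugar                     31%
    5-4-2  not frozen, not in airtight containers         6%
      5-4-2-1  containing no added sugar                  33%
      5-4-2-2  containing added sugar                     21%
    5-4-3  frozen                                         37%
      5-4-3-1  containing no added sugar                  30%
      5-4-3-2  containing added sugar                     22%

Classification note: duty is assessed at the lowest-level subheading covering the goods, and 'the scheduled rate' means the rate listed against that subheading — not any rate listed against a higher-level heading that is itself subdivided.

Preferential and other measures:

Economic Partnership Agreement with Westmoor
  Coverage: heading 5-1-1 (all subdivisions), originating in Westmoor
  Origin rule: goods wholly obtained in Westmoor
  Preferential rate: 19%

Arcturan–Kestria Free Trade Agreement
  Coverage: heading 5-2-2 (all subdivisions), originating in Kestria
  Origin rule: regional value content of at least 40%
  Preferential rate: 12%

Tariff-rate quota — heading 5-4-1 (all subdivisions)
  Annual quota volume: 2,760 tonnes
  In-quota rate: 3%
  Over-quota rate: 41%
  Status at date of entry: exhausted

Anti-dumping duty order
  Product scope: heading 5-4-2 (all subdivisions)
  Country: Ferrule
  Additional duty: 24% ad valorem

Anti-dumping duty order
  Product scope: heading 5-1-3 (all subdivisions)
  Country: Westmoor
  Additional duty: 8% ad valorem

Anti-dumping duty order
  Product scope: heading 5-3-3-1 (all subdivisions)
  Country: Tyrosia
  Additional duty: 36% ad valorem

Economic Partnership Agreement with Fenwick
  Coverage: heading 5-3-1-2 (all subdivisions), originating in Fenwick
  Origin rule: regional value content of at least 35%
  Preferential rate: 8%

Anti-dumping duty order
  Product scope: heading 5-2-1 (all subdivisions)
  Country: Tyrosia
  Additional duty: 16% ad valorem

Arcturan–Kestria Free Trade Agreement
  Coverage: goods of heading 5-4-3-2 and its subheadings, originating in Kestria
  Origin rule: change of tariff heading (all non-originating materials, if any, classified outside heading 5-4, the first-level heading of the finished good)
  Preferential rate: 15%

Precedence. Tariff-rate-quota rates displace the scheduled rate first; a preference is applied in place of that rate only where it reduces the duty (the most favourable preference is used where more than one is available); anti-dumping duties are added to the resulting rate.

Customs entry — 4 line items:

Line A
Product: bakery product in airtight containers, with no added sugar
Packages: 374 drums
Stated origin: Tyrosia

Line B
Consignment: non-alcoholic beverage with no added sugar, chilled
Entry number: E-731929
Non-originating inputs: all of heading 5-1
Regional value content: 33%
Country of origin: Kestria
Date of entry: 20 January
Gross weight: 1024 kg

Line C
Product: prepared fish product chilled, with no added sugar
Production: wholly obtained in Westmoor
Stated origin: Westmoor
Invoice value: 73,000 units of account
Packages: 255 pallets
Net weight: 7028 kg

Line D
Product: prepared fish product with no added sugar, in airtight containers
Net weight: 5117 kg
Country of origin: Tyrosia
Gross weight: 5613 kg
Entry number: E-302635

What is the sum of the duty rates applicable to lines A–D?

Line A: bakery product → 5-3; in airtight containers → 5-3-3; with no added sugar → 5-3-3-2. Scheduled 11%. No special measure applies. → 11%.
Line B: non-alcoholic beverage → 5-4; chilled → 5-4-2; with no added sugar → 5-4-2-1. Scheduled 33%. Kestria agreement on 5-2-2: 5-4-2-1 not covered; Kestria agreement on 5-4-3-2: 5-4-2-1 not covered. → 33%.
Line C: prepared fish product → 5-1; chilled → 5-1-1; with no added sugar → 5-1-1-2. Scheduled 26%. Westmoor agreement on 5-1-1: wholly obtained → 19% available; preferential 19%. → 19%.
Line D: prepared fish product → 5-1; in airtight containers → 5-1-3; with no added sugar → 5-1-3-2. Scheduled 16%. No special measure applies. → 16%.
Sum: 11% + 33% + 19% + 16% = 79%.

79%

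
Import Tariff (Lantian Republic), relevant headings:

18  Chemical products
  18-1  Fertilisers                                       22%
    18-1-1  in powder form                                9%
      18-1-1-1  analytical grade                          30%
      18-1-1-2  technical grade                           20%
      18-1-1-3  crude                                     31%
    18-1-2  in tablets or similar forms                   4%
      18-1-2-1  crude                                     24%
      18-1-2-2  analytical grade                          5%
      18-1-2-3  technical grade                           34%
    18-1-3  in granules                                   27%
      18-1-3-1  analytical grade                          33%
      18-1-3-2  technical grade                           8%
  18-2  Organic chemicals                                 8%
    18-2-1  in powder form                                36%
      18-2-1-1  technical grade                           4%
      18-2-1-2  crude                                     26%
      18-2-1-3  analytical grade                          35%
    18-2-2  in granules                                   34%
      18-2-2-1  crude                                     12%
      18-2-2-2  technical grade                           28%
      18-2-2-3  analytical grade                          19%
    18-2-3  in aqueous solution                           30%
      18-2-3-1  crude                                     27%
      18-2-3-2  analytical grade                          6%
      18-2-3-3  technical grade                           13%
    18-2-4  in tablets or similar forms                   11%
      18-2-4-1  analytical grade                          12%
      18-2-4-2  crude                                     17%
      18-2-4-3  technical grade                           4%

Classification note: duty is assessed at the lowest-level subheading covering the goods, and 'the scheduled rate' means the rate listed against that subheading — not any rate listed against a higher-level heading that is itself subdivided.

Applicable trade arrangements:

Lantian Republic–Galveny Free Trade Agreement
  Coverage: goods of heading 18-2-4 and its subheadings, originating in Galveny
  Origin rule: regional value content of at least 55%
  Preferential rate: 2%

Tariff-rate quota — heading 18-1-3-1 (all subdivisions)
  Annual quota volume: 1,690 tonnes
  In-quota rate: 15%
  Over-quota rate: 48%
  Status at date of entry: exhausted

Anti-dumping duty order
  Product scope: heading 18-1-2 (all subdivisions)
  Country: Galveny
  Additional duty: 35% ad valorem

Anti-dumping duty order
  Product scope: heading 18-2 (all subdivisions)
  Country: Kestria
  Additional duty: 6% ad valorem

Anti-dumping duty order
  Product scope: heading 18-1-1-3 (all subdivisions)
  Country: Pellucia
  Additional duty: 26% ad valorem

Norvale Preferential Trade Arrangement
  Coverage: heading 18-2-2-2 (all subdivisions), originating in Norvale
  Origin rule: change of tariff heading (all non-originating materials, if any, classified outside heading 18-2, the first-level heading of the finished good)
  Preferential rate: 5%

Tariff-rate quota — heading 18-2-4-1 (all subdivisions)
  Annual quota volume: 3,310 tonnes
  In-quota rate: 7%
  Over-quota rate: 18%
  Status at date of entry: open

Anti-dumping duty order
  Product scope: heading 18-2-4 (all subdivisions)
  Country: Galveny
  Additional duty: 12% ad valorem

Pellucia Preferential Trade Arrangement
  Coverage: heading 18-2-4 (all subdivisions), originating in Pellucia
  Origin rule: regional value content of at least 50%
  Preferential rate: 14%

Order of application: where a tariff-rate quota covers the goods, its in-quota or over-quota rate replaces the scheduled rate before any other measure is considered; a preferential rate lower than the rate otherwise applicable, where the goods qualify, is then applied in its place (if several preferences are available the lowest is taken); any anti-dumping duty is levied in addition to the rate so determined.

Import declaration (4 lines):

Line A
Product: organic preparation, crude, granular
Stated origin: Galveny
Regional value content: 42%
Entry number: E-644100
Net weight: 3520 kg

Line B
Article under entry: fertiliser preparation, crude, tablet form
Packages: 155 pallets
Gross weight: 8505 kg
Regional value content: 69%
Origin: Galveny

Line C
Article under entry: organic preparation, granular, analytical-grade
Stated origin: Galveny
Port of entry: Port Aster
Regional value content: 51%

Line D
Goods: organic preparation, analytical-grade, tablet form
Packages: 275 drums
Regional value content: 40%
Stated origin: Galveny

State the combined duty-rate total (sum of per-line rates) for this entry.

Line A: organic → 18-2; granular → 18-2-2; crude → 18-2-2-1. Scheduled 12%. Galveny agreement on 18-2-4: 18-2-2-1 not covered. → 12%.
Line B: fertiliser → 18-1; tablet form → 18-1-2; crude → 18-1-2-1. Scheduled 24%. Galveny agreement on 18-2-4: 18-1-2-1 not covered; anti-dumping (Galveny, 18-1-2): +35%; total 24% + 35% = 59%. → 59%.
Line C: organic → 18-2; granular → 18-2-2; analytical-grade → 18-2-2-3. Scheduled 19%. Galveny agreement on 18-2-4: 18-2-2-3 not covered. → 19%.
Line D: organic → 18-2; tablet form → 18-2-4; analytical-grade → 18-2-4-1. Scheduled 12%. quota on 18-2-4-1 open → in-quota 7%; Galveny agreement on 18-2-4: RVC < 55%; anti-dumping (Galveny, 18-2-4): +12%; total 7% + 12% = 19%. → 19%.
Sum: 12% + 59% + 19% + 19% = 109%.

109%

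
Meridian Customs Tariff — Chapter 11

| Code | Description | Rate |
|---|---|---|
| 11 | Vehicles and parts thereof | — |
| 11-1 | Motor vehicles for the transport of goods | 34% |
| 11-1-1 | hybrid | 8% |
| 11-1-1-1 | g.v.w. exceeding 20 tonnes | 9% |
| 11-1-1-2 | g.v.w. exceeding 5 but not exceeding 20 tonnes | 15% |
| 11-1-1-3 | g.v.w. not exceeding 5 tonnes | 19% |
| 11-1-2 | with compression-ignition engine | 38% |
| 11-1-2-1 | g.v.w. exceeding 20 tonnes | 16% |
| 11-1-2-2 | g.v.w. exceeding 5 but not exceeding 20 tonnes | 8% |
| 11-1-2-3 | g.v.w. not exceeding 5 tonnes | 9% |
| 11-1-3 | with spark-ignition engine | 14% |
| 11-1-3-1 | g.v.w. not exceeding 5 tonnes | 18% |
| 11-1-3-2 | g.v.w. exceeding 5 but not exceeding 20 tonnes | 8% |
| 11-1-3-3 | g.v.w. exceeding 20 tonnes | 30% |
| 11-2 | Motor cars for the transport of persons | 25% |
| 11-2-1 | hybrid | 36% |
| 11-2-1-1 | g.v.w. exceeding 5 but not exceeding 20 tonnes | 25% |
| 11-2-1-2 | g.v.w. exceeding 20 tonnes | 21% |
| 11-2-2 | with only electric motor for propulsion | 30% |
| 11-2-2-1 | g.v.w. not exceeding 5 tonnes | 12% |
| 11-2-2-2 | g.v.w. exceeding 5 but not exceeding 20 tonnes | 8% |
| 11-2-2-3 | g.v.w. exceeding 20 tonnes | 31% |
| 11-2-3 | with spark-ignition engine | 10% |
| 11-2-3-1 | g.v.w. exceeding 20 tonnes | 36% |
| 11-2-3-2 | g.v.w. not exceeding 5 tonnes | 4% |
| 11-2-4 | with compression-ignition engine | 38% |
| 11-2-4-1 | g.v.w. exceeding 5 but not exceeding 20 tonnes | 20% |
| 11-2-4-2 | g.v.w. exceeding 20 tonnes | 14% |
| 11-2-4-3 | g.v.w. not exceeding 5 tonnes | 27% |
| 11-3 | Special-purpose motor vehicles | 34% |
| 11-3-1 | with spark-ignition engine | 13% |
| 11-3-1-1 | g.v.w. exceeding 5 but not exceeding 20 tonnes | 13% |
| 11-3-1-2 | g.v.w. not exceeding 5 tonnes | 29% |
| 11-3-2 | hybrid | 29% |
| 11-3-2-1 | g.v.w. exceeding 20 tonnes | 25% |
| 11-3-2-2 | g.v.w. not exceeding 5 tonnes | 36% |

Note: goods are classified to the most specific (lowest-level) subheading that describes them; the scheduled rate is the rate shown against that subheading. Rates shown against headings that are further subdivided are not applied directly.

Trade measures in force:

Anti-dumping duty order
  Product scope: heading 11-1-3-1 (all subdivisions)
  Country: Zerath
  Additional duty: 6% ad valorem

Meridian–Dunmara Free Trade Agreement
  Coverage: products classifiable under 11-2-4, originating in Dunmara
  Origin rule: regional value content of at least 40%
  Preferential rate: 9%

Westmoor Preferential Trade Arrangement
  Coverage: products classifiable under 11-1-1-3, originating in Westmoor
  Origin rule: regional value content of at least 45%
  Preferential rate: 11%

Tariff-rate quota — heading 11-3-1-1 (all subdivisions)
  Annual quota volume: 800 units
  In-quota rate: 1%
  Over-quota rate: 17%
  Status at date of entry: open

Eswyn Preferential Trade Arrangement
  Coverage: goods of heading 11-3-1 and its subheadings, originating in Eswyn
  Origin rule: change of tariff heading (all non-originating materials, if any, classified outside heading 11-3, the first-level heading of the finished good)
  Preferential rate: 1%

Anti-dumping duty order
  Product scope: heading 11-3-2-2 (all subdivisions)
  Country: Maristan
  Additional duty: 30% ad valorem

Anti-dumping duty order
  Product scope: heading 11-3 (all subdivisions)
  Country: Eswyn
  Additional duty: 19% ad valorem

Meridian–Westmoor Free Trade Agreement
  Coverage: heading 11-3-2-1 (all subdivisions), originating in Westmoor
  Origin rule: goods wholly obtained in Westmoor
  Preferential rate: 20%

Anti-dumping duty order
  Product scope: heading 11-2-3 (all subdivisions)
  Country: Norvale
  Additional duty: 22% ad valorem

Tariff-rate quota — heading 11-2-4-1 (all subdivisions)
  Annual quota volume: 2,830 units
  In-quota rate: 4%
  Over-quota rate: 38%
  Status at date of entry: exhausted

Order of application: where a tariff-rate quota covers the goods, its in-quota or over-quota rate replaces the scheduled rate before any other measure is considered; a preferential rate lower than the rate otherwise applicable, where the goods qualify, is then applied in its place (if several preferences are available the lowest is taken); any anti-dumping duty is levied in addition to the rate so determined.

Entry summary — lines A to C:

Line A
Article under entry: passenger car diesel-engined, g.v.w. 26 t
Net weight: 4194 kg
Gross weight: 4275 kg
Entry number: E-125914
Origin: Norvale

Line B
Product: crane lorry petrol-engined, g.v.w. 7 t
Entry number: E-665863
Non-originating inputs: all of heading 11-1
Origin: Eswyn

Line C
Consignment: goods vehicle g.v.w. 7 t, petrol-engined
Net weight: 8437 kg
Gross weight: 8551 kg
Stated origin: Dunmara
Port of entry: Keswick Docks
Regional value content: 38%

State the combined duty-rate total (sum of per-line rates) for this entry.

Line A: passenger car → 11-2; diesel-engined → 11-2-4; g.v.w. 26 t → 11-2-4-2. Scheduled 14%. No special measure applies. → 14%.
Line B: crane lorry → 11-3; petrol-engined → 11-3-1; g.v.w. 7 t → 11-3-1-1. Scheduled 13%. quota on 11-3-1-1 open → in-quota 1%; Eswyn agreement on 11-3-1: CTH met → 1% available; preference 1% not lower than 1% → no reduction; anti-dumping (Eswyn, 11-3): +19%; total 1% + 19% = 20%. → 20%.
Line C: goods vehicle → 11-1; petrol-engined → 11-1-3; g.v.w. 7 t → 11-1-3-2. Scheduled 8%. Dunmara agreement on 11-2-4: 11-1-3-2 not covered. → 8%.
Sum: 14% + 20% + 8% = 42%.

42%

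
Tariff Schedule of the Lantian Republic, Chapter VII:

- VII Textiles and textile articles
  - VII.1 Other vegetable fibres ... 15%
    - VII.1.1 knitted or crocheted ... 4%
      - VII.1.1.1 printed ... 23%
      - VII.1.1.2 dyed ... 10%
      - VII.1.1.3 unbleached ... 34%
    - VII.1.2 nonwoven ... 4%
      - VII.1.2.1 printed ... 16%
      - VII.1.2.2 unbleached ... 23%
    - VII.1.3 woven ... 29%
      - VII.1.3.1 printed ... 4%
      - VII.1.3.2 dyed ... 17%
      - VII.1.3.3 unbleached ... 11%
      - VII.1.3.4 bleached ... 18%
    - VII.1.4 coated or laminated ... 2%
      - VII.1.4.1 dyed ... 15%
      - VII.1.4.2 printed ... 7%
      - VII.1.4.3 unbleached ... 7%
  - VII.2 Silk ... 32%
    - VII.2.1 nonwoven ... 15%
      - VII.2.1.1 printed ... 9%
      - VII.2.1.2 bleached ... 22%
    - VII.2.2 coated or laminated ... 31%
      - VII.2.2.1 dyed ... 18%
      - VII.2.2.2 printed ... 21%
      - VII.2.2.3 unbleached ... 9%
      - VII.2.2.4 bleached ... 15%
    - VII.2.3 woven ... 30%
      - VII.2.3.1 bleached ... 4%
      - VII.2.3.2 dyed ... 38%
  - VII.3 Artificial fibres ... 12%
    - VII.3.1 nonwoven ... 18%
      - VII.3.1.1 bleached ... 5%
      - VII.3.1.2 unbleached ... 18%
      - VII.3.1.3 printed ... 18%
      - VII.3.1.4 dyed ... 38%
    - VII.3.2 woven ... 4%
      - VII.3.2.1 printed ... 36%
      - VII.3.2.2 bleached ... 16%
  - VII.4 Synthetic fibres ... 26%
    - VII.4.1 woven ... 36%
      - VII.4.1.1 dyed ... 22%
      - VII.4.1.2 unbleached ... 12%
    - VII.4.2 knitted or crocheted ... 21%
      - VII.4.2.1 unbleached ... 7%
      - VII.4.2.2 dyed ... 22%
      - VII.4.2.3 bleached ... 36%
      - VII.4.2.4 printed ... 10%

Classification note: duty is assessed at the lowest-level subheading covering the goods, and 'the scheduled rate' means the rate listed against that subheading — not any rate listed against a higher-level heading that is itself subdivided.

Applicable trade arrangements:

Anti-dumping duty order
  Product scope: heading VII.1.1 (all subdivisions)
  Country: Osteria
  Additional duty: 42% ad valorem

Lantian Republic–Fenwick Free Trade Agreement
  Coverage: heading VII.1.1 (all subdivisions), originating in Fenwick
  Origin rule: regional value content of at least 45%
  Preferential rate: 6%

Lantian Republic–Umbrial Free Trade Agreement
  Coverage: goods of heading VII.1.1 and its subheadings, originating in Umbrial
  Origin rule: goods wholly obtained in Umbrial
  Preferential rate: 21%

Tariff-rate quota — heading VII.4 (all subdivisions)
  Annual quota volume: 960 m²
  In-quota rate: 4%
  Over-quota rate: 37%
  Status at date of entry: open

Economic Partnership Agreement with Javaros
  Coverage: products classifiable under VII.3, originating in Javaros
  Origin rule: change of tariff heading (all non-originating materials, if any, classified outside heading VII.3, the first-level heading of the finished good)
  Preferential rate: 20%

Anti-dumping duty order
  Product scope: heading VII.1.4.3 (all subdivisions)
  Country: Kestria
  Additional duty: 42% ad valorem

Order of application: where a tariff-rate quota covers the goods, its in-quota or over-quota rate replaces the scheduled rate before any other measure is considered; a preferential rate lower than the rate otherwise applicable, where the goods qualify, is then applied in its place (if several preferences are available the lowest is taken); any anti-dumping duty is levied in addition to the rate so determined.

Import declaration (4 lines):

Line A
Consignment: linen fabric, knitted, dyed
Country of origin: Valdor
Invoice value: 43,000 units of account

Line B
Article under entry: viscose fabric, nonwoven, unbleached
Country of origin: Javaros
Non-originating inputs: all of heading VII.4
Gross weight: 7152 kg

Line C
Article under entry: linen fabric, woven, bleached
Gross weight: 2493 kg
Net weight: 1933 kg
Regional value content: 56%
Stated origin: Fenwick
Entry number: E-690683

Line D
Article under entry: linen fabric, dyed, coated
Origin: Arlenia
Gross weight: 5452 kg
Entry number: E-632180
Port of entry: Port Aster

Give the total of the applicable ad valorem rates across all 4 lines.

Line A: linen → VII.1; knitted → VII.1.1; dyed → VII.1.1.2. Scheduled 10%. No special measure applies. → 10%.
Line B: viscose → VII.3; nonwoven → VII.3.1; unbleached → VII.3.1.2. Scheduled 18%. Javaros agreement on VII.3: CTH met → 20% available; preference 20% not lower than 18% → no reduction. → 18%.
Line C: linen → VII.1; woven → VII.1.3; bleached → VII.1.3.4. Scheduled 18%. Fenwick agreement on VII.1.1: VII.1.3.4 not covered. → 18%.
Line D: linen → VII.1; coated → VII.1.4; dyed → VII.1.4.1. Scheduled 15%. No special measure applies. → 15%.
Sum: 10% + 18% + 18% + 15% = 61%.

61%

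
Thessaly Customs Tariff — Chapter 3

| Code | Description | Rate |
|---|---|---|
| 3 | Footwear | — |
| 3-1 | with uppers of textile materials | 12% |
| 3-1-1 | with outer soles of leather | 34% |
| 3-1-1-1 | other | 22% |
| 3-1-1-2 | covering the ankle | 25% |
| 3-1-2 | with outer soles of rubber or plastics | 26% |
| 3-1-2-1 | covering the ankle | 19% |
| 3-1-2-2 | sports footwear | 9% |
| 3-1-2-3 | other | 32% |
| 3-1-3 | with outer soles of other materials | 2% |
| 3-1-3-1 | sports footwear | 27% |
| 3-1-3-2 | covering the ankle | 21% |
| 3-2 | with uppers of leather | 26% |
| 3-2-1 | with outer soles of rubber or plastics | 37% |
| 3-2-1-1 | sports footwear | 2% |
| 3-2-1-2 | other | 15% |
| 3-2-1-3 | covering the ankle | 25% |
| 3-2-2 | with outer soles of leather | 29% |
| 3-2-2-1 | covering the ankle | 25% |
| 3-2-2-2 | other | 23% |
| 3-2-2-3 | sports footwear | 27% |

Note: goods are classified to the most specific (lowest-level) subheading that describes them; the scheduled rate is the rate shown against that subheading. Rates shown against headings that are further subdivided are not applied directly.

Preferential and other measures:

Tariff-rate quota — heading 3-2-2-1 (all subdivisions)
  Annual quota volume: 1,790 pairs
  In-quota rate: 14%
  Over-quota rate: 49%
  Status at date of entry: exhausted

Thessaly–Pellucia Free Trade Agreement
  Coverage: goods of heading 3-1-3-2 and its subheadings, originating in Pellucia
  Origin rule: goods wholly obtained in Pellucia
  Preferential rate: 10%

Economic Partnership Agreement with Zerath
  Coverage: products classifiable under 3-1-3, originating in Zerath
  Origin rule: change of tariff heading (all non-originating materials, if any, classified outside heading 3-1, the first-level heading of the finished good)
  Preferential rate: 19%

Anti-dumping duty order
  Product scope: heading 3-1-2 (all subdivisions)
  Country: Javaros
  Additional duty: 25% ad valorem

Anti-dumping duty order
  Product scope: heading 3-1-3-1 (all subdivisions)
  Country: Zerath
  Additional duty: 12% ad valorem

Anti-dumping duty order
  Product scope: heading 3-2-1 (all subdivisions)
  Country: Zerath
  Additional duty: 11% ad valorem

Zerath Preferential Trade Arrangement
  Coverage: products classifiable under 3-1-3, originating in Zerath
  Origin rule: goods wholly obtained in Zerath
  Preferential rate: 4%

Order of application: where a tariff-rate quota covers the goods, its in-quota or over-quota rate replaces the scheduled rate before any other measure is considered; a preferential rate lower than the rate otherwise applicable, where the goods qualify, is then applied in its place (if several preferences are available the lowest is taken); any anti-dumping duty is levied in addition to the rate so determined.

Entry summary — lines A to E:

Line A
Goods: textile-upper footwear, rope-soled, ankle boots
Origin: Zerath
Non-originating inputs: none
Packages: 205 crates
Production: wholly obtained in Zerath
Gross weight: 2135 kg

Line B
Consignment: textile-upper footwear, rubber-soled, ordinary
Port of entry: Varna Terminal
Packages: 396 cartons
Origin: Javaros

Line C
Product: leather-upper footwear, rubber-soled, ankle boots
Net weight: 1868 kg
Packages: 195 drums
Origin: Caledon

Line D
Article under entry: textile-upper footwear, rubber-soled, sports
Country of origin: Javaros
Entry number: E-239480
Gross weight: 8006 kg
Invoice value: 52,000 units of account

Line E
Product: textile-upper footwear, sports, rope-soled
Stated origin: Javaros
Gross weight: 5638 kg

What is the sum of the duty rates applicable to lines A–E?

147%

Line A: textile-upper → 3-1; rope-soled → 3-1-3; ankle boots → 3-1-3-2. Scheduled 21%. Zerath agreement on 3-1-3: CTH met → 19% available; Zerath agreement on 3-1-3: wholly obtained → 4% available; preferential 4%. → 4%.
Line B: textile-upper → 3-1; rubber-soled → 3-1-2; ordinary → 3-1-2-3. Scheduled 32%. anti-dumping (Javaros, 3-1-2): +25%; total 32% + 25% = 57%. → 57%.
Line C: leather-upper → 3-2; rubber-soled → 3-2-1; ankle boots → 3-2-1-3. Scheduled 25%. No special measure applies. → 25%.
Line D: textile-upper → 3-1; rubber-soled → 3-1-2; sports → 3-1-2-2. Scheduled 9%. anti-dumping (Javaros, 3-1-2): +25%; total 9% + 25% = 34%. → 34%.
Line E: textile-upper → 3-1; rope-soled → 3-1-3; sports → 3-1-3-1. Scheduled 27%. No special measure applies. → 27%.
Sum: 4% + 57% + 25% + 34% + 27% = 147%.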